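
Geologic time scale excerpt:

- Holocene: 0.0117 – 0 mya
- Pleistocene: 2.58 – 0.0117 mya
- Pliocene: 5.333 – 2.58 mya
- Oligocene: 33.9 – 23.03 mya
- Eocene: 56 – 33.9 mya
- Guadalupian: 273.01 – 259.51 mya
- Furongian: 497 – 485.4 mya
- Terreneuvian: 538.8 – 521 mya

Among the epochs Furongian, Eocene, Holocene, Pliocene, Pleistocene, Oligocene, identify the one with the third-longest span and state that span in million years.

Oligocene, 10.87 million years

Start − end for each: Furongian 497 − 485.4 = 11.6; Eocene 56 − 33.9 = 22.1; Holocene 0.0117 − 0 = 0.0117; Pliocene 5.333 − 2.58 = 2.753; Pleistocene 2.58 − 0.0117 = 2.5683; Oligocene 33.9 − 23.03 = 10.87.
Ranking these from longest: Eocene > Furongian > Oligocene > Pliocene > Pleistocene > Holocene.
Position 3 in that ranking is Oligocene, which lasted 10.87 Myr.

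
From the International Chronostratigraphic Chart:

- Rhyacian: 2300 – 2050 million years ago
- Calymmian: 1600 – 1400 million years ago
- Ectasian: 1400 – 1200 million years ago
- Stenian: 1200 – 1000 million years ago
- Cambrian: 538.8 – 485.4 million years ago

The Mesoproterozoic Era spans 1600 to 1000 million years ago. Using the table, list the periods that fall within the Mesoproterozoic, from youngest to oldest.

Periods with both bounds inside 1600–1000 Ma: Stenian (1200–1000), Ectasian (1400–1200), Calymmian (1600–1400).

Stenian, Ectasian, Calymmian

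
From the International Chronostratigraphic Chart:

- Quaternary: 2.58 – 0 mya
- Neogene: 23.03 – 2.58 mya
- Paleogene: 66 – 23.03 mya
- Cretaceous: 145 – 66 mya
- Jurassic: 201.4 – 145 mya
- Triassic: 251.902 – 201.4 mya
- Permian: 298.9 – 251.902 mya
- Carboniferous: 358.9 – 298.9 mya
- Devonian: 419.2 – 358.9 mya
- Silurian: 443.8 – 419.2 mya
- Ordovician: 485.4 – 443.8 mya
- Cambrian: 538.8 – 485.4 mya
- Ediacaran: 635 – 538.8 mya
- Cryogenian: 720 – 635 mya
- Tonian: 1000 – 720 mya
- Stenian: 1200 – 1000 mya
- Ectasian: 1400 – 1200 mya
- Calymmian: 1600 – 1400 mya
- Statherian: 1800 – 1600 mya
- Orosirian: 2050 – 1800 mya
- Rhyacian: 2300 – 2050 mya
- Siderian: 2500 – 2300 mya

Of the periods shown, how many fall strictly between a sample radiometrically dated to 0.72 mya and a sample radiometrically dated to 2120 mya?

19

The older date is 2120 Ma and the younger is 0.72 Ma.
Periods with start < 2120 and end > 0.72 Ma: Orosirian (2050–1800), Statherian (1800–1600), Calymmian (1600–1400), Ectasian (1400–1200), Stenian (1200–1000), Tonian (1000–720), Cryogenian (720–635), Ediacaran (635–538.8), Cambrian (538.8–485.4), Ordovician (485.4–443.8), Silurian (443.8–419.2), Devonian (419.2–358.9), Carboniferous (358.9–298.9), Permian (298.9–251.902), Triassic (251.902–201.4), Jurassic (201.4–145), Cretaceous (145–66), Paleogene (66–23.03), Neogene (23.03–2.58).
That is 19 complete periods.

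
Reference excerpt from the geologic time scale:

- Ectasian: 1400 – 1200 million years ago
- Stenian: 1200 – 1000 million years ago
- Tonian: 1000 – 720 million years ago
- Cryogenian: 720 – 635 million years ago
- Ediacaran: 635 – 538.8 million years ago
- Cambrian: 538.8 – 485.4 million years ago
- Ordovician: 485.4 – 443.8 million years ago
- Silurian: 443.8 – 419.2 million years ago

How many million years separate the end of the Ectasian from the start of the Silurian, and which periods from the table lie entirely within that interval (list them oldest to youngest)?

756.2 million years; Stenian, Tonian, Cryogenian, Ediacaran, Cambrian, Ordovician

End of Ectasian = 1200 Ma; start of Silurian = 443.8 Ma.
Gap = 1200 − 443.8 = 756.2 Myr.
Periods wholly inside 1200–443.8 Ma: Stenian (1200–1000), Tonian (1000–720), Cryogenian (720–635), Ediacaran (635–538.8), Cambrian (538.8–485.4), Ordovician (485.4–443.8).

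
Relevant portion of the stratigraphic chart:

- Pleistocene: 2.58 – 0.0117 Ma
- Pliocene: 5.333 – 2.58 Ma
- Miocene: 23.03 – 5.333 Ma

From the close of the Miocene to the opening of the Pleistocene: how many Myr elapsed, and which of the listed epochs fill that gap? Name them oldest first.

The Miocene closes at 5.333 Ma and the Pleistocene opens at 2.58 Ma, so the interval is 5.333 − 2.58 = 2.753 Myr.
An epoch fits inside if it starts at or after 5.333 Ma and ends at or before 2.58 Ma; oldest first that gives Pliocene.

2.753 million years; Pliocene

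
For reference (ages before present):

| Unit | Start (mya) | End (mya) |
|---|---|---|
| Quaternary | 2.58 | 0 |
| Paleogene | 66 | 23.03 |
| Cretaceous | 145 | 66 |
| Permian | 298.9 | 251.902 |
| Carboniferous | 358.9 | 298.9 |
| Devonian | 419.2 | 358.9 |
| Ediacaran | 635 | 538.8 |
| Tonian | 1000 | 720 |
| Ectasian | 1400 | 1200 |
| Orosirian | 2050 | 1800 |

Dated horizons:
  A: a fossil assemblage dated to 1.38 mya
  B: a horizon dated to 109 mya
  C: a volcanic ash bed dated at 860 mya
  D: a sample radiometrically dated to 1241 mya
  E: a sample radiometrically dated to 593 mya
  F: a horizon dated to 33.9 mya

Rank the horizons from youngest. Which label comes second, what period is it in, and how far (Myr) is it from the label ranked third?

F, in the Paleogene; 75.1 million years to B

Sorted youngest-first by Ma: A (1.38), F (33.9), B (109), E (593), C (860), D (1241).
The second youngest is F at 33.9 Ma, which lies in 66–23.03 Ma: the Paleogene.
The third youngest is B at 109 Ma; separation = |33.9 − 109| = 75.1 Myr.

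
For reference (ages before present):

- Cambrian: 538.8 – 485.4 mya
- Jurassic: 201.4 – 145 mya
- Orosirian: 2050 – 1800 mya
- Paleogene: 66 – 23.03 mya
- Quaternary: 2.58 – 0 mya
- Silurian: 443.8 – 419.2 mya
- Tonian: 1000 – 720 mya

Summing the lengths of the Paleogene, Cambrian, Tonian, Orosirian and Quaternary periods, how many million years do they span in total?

628.95 million years

Each duration: Paleogene = 42.97; Cambrian = 53.4; Tonian = 280; Orosirian = 250; Quaternary = 2.58.
Sum: 42.97 + 53.4 + 280 + 250 + 2.58 = 628.95 Myr.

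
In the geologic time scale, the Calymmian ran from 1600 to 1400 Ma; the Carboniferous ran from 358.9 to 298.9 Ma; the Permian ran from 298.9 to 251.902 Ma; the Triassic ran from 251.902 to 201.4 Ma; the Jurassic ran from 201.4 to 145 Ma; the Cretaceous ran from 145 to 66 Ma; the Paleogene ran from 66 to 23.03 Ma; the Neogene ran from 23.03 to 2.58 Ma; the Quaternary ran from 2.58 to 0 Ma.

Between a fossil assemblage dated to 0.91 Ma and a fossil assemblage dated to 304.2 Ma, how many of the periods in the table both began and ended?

6

The older date is 304.2 Ma and the younger is 0.91 Ma.
Periods with start < 304.2 and end > 0.91 Ma: Permian (298.9–251.902), Triassic (251.902–201.4), Jurassic (201.4–145), Cretaceous (145–66), Paleogene (66–23.03), Neogene (23.03–2.58).
That is 6 complete periods.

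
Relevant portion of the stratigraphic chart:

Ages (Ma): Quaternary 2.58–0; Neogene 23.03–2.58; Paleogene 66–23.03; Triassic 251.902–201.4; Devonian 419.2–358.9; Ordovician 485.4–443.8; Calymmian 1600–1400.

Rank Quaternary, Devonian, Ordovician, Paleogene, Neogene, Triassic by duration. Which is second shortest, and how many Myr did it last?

Durations: Quaternary 2.58; Devonian 60.3; Ordovician 41.6; Paleogene 42.97; Neogene 20.45; Triassic 50.502 Myr.
Sorted shortest-first: Quaternary (2.58), Neogene (20.45), Ordovician (41.6), Paleogene (42.97), Triassic (50.502), Devonian (60.3).
The second shortest is Neogene at 20.45 Myr.

Neogene, 20.45 million years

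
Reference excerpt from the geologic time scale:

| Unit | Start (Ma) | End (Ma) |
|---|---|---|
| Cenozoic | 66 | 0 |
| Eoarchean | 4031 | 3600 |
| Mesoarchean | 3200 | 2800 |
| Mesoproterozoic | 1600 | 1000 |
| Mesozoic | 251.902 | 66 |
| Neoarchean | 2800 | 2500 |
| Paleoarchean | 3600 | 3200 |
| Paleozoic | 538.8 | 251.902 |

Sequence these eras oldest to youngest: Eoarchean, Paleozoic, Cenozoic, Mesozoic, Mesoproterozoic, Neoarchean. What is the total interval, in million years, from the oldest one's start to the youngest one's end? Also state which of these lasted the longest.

Eoarchean → Neoarchean → Mesoproterozoic → Paleozoic → Mesozoic → Cenozoic; total span 4031 Myr; longest is Mesoproterozoic

From the excerpt: Eoarchean 4031–3600; Paleozoic 538.8–251.902; Cenozoic 66–0; Mesozoic 251.902–66; Mesoproterozoic 1600–1000; Neoarchean 2800–2500 (Ma).
Larger Ma is earlier, so the oldest is Eoarchean and the youngest is Cenozoic; oldest to youngest: Eoarchean, Neoarchean, Mesoproterozoic, Paleozoic, Mesozoic, Cenozoic.
Oldest start 4031 minus youngest end 0 gives 4031 Myr overall.
Individual lengths (start − end): Neoarchean 300; Paleozoic 286.898; Cenozoic 66; Eoarchean 431; Mesozoic 185.902; Mesoproterozoic 600. The largest is Mesoproterozoic at 600 Myr.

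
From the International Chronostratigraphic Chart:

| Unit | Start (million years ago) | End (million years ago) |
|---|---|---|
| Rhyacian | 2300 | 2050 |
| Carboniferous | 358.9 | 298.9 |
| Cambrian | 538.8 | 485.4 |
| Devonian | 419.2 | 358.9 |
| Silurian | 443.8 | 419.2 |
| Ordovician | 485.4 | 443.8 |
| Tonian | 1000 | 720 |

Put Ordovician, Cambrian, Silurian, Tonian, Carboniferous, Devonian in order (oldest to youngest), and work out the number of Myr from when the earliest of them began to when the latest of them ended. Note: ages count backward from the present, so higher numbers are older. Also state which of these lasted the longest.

Start ages (Ma): Tonian 1000, Cambrian 538.8, Ordovician 485.4, Silurian 443.8, Devonian 419.2, Carboniferous 358.9.
Ordered oldest to youngest: Tonian, Cambrian, Ordovician, Silurian, Devonian, Carboniferous.
Span = 1000 − 298.9 = 701.1 Myr.
Durations: Devonian 60.3, Carboniferous 60, Cambrian 53.4, Silurian 24.6, Ordovician 41.6, Tonian 280 → longest is Tonian (280 Myr).

Tonian, Cambrian, Ordovician, Silurian, Devonian, Carboniferous; total span 701.1 Myr; longest is Tonian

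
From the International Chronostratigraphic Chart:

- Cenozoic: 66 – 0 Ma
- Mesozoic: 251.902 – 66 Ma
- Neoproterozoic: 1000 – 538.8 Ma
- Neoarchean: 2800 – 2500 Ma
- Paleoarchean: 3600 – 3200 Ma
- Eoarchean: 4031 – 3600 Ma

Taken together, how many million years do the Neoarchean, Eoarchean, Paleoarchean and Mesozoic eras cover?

1316.902 million years

Duration is start − end for each: (2800 − 2500) + (4031 − 3600) + (3600 − 3200) + (251.902 − 66).
That is 300 + 431 + 400 + 185.902, which totals 1316.902 million years.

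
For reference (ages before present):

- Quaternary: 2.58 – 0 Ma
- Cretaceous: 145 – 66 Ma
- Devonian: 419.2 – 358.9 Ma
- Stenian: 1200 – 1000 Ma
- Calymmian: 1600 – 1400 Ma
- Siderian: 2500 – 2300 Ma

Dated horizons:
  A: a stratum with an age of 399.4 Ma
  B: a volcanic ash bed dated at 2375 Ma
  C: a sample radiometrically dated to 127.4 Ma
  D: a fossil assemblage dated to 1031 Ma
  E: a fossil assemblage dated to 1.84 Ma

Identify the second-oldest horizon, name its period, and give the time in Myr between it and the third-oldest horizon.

D, in the Stenian; 631.6 million years to A

Larger Ma means older, so oldest first: B 2375 > D 1031 > A 399.4 > C 127.4 > E 1.84.
Counting 2 along gives D (1031 Ma); the excerpt puts that inside the Stenian, 1200–1000 Ma.
Next in line is A (399.4 Ma), and 1031 − 399.4 = 631.6 Myr.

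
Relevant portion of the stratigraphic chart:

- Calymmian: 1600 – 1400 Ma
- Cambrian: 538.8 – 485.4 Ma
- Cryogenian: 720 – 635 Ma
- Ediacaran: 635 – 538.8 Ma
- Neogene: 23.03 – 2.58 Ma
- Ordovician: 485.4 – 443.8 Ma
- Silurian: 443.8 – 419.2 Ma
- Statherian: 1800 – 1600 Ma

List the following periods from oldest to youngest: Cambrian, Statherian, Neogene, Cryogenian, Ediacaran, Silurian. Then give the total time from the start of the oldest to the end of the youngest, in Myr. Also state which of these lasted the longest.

Statherian, Cryogenian, Ediacaran, Cambrian, Silurian, Neogene; total span 1797.42 Myr; longest is Statherian

Start ages (Ma): Statherian 1800, Cryogenian 720, Ediacaran 635, Cambrian 538.8, Silurian 443.8, Neogene 23.03.
Ordered oldest to youngest: Statherian, Cryogenian, Ediacaran, Cambrian, Silurian, Neogene.
Span = 1800 − 2.58 = 1797.42 Myr.
Durations: Statherian 200, Neogene 20.45, Ediacaran 96.2, Silurian 24.6, Cryogenian 85, Cambrian 53.4 → longest is Statherian (200 Myr).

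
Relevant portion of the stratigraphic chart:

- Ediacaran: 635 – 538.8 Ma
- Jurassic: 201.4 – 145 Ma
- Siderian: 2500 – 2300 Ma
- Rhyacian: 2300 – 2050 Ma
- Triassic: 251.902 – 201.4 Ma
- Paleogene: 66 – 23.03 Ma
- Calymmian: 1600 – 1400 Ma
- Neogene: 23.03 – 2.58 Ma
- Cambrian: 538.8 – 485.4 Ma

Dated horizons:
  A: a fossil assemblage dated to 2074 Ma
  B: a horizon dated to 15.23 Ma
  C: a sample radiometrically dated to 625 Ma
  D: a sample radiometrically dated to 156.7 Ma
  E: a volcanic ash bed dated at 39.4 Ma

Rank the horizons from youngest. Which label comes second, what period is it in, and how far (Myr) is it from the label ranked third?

E, in the Paleogene; 117.3 million years to D

Sorted youngest-first by Ma: B (15.23), E (39.4), D (156.7), C (625), A (2074).
The second youngest is E at 39.4 Ma, which lies in 66–23.03 Ma: the Paleogene.
The third youngest is D at 156.7 Ma; separation = |39.4 − 156.7| = 117.3 Myr.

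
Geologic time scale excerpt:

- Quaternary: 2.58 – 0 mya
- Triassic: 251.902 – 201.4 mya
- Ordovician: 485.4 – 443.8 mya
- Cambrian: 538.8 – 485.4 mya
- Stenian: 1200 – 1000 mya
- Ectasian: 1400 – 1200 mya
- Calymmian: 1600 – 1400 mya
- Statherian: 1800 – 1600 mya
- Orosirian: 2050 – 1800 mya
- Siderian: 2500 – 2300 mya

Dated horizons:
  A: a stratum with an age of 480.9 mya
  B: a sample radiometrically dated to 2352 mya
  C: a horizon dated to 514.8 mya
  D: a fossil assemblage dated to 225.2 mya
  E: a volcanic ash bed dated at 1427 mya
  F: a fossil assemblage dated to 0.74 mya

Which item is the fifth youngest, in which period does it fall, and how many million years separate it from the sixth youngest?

E, in the Calymmian; 925 million years to B

Sorted youngest-first by Ma: F (0.74), D (225.2), A (480.9), C (514.8), E (1427), B (2352).
The fifth youngest is E at 1427 Ma, which lies in 1600–1400 Ma: the Calymmian.
The sixth youngest is B at 2352 Ma; separation = |1427 − 2352| = 925 Myr.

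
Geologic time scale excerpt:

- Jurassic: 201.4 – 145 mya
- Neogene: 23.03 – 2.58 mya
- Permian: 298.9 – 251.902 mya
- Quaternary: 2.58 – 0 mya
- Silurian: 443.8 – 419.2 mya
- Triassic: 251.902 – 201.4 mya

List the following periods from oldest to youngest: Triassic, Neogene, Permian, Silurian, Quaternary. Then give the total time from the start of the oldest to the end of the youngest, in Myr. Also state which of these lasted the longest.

From the excerpt: Triassic 251.902–201.4; Neogene 23.03–2.58; Permian 298.9–251.902; Silurian 443.8–419.2; Quaternary 2.58–0 (Ma).
Larger Ma is earlier, so the oldest is Silurian and the youngest is Quaternary; oldest to youngest: Silurian, Permian, Triassic, Neogene, Quaternary.
Oldest start 443.8 minus youngest end 0 gives 443.8 Myr overall.
Individual lengths (start − end): Permian 46.998; Silurian 24.6; Neogene 20.45; Triassic 50.502; Quaternary 2.58. The largest is Triassic at 50.502 Myr.

Silurian → Permian → Triassic → Neogene → Quaternary; total span 443.8 Myr; longest is Triassic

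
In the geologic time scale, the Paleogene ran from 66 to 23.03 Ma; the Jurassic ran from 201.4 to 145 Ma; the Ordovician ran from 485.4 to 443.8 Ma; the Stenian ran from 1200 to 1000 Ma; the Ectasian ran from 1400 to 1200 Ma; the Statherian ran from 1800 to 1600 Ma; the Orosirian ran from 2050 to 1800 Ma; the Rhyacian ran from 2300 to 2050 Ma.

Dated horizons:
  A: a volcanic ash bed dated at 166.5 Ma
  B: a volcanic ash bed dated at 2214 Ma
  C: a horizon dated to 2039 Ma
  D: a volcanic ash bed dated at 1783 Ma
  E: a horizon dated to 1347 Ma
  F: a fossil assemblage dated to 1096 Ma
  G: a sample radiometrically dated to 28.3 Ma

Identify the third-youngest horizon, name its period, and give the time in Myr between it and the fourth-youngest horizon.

Smaller Ma means younger, so youngest first: G 28.3 < A 166.5 < F 1096 < E 1347 < D 1783 < C 2039 < B 2214.
Counting 3 along gives F (1096 Ma); the excerpt puts that inside the Stenian, 1200–1000 Ma.
Next in line is E (1347 Ma), and 1347 − 1096 = 251 Myr.

F, in the Stenian; 251 million years to E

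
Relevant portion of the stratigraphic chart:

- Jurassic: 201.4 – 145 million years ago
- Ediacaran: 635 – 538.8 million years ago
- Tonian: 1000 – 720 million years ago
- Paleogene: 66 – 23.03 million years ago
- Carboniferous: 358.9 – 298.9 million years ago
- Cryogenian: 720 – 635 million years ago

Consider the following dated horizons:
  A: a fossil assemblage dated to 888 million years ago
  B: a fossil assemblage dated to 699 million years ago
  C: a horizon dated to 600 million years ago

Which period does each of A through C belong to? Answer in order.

A — Tonian; B — Cryogenian; C — Ediacaran

A: 888 Ma lies in 1000–720 Ma, so Tonian.
B: 699 Ma lies in 720–635 Ma, so Cryogenian.
C: 600 Ma lies in 635–538.8 Ma, so Ediacaran.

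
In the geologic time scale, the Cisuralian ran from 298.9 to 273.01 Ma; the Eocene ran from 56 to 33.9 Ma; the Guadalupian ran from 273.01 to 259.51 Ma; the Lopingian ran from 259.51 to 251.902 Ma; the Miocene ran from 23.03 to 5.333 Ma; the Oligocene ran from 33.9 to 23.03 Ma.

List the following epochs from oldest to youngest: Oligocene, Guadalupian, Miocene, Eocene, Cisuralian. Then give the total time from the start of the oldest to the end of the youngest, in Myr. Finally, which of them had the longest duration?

Cisuralian, Guadalupian, Eocene, Oligocene, Miocene; total span 293.567 Myr; longest is Cisuralian

From the excerpt: Oligocene 33.9–23.03; Guadalupian 273.01–259.51; Miocene 23.03–5.333; Eocene 56–33.9; Cisuralian 298.9–273.01 (Ma).
Larger Ma is earlier, so the oldest is Cisuralian and the youngest is Miocene; oldest to youngest: Cisuralian, Guadalupian, Eocene, Oligocene, Miocene.
Oldest start 298.9 minus youngest end 5.333 gives 293.567 Myr overall.
Individual lengths (start − end): Miocene 17.697; Eocene 22.1; Guadalupian 13.5; Oligocene 10.87; Cisuralian 25.89. The largest is Cisuralian at 25.89 Myr.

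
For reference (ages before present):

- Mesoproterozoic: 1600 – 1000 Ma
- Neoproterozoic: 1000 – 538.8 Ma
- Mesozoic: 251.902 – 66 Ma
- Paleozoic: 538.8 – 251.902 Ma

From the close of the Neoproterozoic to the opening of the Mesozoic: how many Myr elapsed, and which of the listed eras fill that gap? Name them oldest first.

286.898 million years; Paleozoic

The Neoproterozoic closes at 538.8 Ma and the Mesozoic opens at 251.902 Ma, so the interval is 538.8 − 251.902 = 286.898 Myr.
An era fits inside if it starts at or after 538.8 Ma and ends at or before 251.902 Ma; oldest first that gives Paleozoic.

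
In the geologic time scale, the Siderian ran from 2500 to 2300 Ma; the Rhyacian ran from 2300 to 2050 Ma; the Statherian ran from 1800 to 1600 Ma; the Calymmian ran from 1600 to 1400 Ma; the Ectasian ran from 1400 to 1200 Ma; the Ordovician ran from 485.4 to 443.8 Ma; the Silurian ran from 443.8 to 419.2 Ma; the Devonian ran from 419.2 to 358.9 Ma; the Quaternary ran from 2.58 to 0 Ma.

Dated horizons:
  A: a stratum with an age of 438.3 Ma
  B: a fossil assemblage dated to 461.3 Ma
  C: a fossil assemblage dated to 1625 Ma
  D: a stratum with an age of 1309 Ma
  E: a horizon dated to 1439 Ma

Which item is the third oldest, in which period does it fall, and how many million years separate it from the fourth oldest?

Larger Ma means older, so oldest first: C 1625 > E 1439 > D 1309 > B 461.3 > A 438.3.
Counting 3 along gives D (1309 Ma); the excerpt puts that inside the Ectasian, 1400–1200 Ma.
Next in line is B (461.3 Ma), and 1309 − 461.3 = 847.7 Myr.

D, in the Ectasian; 847.7 million years to B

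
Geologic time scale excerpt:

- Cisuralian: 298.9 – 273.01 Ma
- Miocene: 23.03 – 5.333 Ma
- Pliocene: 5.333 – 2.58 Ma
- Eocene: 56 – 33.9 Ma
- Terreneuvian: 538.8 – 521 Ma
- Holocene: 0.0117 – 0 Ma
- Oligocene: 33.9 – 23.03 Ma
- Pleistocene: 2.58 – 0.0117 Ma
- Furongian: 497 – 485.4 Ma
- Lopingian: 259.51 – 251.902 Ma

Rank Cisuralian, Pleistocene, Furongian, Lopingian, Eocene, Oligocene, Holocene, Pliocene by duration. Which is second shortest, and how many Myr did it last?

Pleistocene, 2.5683 million years

Durations: Cisuralian 25.89; Pleistocene 2.5683; Furongian 11.6; Lopingian 7.608; Eocene 22.1; Oligocene 10.87; Holocene 0.0117; Pliocene 2.753 Myr.
Sorted shortest-first: Holocene (0.0117), Pleistocene (2.5683), Pliocene (2.753), Lopingian (7.608), Oligocene (10.87), Furongian (11.6), Eocene (22.1), Cisuralian (25.89).
The second shortest is Pleistocene at 2.5683 Myr.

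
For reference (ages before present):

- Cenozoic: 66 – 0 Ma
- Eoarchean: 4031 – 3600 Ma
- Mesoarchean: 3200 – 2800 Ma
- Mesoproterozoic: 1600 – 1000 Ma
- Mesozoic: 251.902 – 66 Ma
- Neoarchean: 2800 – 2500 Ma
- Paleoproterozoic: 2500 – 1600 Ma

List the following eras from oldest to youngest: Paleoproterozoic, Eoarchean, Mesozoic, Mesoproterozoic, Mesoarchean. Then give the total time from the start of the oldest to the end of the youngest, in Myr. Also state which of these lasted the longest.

Eoarchean, Mesoarchean, Paleoproterozoic, Mesoproterozoic, Mesozoic; total span 3965 Myr; longest is Paleoproterozoic

From the excerpt: Paleoproterozoic 2500–1600; Eoarchean 4031–3600; Mesozoic 251.902–66; Mesoproterozoic 1600–1000; Mesoarchean 3200–2800 (Ma).
Larger Ma is earlier, so the oldest is Eoarchean and the youngest is Mesozoic; oldest to youngest: Eoarchean, Mesoarchean, Paleoproterozoic, Mesoproterozoic, Mesozoic.
Oldest start 4031 minus youngest end 66 gives 3965 Myr overall.
Individual lengths (start − end): Mesoproterozoic 600; Paleoproterozoic 900; Eoarchean 431; Mesoarchean 400; Mesozoic 185.902. The largest is Paleoproterozoic at 900 Myr.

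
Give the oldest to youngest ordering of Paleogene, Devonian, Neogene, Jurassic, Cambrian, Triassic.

Cambrian, Devonian, Triassic, Jurassic, Paleogene, Neogene

Era membership (oldest first within each) — Paleozoic: Cambrian, Devonian; Mesozoic: Triassic, Jurassic; Cenozoic: Paleogene, Neogene. Paleozoic precedes Mesozoic, which precedes Cenozoic. Concatenating the groups in that era order gives oldest to youngest directly.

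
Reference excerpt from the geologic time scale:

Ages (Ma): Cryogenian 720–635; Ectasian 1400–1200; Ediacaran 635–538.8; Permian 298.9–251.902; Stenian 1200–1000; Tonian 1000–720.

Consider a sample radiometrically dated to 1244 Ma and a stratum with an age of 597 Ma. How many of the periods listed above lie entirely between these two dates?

3

The older date is 1244 Ma and the younger is 597 Ma.
Periods with start < 1244 and end > 597 Ma: Stenian (1200–1000), Tonian (1000–720), Cryogenian (720–635).
That is 3 complete periods.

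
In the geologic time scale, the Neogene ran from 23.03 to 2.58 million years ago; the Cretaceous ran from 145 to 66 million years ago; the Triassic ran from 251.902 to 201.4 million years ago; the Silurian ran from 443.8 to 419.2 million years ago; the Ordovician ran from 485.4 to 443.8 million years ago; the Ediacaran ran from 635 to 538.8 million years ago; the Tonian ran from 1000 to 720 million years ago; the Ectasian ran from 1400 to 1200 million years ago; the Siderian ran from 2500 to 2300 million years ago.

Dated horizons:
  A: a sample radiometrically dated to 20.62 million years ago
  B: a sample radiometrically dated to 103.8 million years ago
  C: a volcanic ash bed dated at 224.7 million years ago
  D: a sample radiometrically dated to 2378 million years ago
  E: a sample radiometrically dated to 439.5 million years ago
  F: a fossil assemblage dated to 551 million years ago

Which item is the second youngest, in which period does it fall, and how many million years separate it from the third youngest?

B, in the Cretaceous; 120.9 million years to C

Smaller Ma means younger, so youngest first: A 20.62 < B 103.8 < C 224.7 < E 439.5 < F 551 < D 2378.
Counting 2 along gives B (103.8 Ma); the excerpt puts that inside the Cretaceous, 145–66 Ma.
Next in line is C (224.7 Ma), and 224.7 − 103.8 = 120.9 Myr.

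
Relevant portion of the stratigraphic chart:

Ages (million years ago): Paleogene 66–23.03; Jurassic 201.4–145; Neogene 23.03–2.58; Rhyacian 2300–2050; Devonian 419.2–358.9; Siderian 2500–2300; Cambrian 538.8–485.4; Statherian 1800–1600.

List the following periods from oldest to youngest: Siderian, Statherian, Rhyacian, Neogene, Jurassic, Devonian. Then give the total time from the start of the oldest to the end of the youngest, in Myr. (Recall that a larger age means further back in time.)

Siderian, Rhyacian, Statherian, Devonian, Jurassic, Neogene; total span 2497.42 Myr

From the excerpt: Siderian 2500–2300; Statherian 1800–1600; Rhyacian 2300–2050; Neogene 23.03–2.58; Jurassic 201.4–145; Devonian 419.2–358.9 (Ma).
Larger Ma is earlier, so the oldest is Siderian and the youngest is Neogene; oldest to youngest: Siderian, Rhyacian, Statherian, Devonian, Jurassic, Neogene.
Oldest start 2500 minus youngest end 2.58 gives 2497.42 Myr overall.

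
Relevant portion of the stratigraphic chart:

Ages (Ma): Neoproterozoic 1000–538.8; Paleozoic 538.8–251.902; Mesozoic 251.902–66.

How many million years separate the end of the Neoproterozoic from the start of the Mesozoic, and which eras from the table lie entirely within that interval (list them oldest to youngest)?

End of Neoproterozoic = 538.8 Ma; start of Mesozoic = 251.902 Ma.
Gap = 538.8 − 251.902 = 286.898 Myr.
Eras wholly inside 538.8–251.902 Ma: Paleozoic (538.8–251.902).

286.898 million years; Paleozoic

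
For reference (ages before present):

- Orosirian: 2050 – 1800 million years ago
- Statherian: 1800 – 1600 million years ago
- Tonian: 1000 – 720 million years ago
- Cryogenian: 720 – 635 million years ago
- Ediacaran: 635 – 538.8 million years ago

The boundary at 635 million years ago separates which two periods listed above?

Cryogenian and Ediacaran

The Cryogenian ends at 635 million years ago and the Ediacaran begins at 635 million years ago, so they share that boundary.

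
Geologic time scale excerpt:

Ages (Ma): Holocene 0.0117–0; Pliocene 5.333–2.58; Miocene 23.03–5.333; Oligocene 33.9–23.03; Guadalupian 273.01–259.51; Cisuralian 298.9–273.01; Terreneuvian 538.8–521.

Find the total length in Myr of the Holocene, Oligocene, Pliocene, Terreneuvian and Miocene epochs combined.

49.1317 million years

Each duration: Holocene = 0.0117; Oligocene = 10.87; Pliocene = 2.753; Terreneuvian = 17.8; Miocene = 17.697.
Sum: 0.0117 + 10.87 + 2.753 + 17.8 + 17.697 = 49.1317 Myr.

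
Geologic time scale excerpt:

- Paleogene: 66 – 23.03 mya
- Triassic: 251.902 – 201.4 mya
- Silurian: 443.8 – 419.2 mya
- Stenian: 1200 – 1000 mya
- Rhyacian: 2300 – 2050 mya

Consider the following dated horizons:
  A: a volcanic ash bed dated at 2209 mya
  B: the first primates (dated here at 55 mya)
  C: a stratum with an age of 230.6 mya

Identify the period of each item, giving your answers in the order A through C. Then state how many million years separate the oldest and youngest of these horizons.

Match each age against the start–end ranges in the excerpt: A = 2209 Ma → Rhyacian (2300–2050); B = 55 Ma → Paleogene (66–23.03); C = 230.6 Ma → Triassic (251.902–201.4).
The largest age is 2209 Ma and the smallest is 55 Ma; their difference is 2154 Myr.

A — Rhyacian; B — Paleogene; C — Triassic; span 2154 million years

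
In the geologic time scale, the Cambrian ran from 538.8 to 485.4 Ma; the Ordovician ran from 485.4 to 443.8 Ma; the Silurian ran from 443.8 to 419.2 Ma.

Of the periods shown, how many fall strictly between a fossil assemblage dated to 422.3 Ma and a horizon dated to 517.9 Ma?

The older date is 517.9 Ma and the younger is 422.3 Ma.
Periods with start < 517.9 and end > 422.3 Ma: Ordovician (485.4–443.8).
That is 1 complete period.

1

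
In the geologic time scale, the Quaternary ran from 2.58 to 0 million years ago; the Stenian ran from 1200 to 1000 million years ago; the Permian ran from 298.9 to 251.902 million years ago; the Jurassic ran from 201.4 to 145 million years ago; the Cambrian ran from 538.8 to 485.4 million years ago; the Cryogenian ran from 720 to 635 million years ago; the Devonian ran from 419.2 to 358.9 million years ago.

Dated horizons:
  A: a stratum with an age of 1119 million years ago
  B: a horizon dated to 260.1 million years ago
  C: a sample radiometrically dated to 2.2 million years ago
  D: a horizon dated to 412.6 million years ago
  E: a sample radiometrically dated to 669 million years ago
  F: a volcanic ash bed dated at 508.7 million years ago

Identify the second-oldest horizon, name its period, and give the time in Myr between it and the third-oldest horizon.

E, in the Cryogenian; 160.3 million years to F

Sorted oldest-first by Ma: A (1119), E (669), F (508.7), D (412.6), B (260.1), C (2.2).
The second oldest is E at 669 Ma, which lies in 720–635 Ma: the Cryogenian.
The third oldest is F at 508.7 Ma; separation = |669 − 508.7| = 160.3 Myr.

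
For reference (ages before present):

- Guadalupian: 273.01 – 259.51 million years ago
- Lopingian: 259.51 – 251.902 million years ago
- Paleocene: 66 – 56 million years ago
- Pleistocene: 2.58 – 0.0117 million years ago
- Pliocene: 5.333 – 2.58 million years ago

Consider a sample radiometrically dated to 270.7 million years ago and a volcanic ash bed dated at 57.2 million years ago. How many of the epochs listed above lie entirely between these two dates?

1

The older date is 270.7 Ma and the younger is 57.2 Ma.
Epochs with start < 270.7 and end > 57.2 Ma: Lopingian (259.51–251.902).
That is 1 complete epoch.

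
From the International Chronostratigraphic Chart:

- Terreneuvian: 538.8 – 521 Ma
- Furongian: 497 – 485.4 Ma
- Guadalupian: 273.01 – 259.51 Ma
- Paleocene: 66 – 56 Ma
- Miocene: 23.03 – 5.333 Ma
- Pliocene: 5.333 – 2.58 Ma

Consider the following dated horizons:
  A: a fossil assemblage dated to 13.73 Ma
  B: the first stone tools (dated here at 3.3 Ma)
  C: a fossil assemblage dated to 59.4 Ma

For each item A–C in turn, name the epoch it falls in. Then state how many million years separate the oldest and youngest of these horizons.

A — Miocene; B — Pliocene; C — Paleocene; span 56.1 million years

Match each age against the start–end ranges in the excerpt: A = 13.73 Ma → Miocene (23.03–5.333); B = 3.3 Ma → Pliocene (5.333–2.58); C = 59.4 Ma → Paleocene (66–56).
The largest age is 59.4 Ma and the smallest is 3.3 Ma; their difference is 56.1 Myr.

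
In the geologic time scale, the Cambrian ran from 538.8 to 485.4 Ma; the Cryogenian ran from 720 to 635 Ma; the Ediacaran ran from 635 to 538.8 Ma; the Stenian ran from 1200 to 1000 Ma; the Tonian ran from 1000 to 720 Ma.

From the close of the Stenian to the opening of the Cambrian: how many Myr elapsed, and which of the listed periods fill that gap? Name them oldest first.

End of Stenian = 1000 Ma; start of Cambrian = 538.8 Ma.
Gap = 1000 − 538.8 = 461.2 Myr.
Periods wholly inside 1000–538.8 Ma: Tonian (1000–720), Cryogenian (720–635), Ediacaran (635–538.8).

461.2 million years; Tonian, Cryogenian, Ediacaran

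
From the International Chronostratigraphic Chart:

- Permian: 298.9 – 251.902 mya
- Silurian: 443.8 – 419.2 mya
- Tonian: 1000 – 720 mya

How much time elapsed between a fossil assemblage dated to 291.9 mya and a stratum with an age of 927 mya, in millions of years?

927 − 291.9 = 635.1 million years.

635.1 million years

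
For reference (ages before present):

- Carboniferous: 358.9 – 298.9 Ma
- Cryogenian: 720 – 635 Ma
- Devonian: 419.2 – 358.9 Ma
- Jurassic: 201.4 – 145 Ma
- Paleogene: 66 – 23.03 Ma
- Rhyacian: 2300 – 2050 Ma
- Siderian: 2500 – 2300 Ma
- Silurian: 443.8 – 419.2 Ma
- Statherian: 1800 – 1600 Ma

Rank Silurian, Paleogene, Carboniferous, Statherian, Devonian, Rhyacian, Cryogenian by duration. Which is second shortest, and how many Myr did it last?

Paleogene, 42.97 million years

Start − end for each: Silurian 443.8 − 419.2 = 24.6; Paleogene 66 − 23.03 = 42.97; Carboniferous 358.9 − 298.9 = 60; Statherian 1800 − 1600 = 200; Devonian 419.2 − 358.9 = 60.3; Rhyacian 2300 − 2050 = 250; Cryogenian 720 − 635 = 85.
Ranking these from shortest: Silurian < Paleogene < Carboniferous < Devonian < Cryogenian < Statherian < Rhyacian.
Position 2 in that ranking is Paleogene, which lasted 42.97 Myr.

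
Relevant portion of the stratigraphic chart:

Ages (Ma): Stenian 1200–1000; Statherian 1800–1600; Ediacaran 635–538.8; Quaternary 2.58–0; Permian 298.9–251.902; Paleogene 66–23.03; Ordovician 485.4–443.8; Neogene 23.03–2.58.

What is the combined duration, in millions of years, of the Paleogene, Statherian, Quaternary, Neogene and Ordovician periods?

Duration is start − end for each: (66 − 23.03) + (1800 − 1600) + (2.58 − 0) + (23.03 − 2.58) + (485.4 − 443.8).
That is 42.97 + 200 + 2.58 + 20.45 + 41.6, which totals 307.6 million years.

307.6 million years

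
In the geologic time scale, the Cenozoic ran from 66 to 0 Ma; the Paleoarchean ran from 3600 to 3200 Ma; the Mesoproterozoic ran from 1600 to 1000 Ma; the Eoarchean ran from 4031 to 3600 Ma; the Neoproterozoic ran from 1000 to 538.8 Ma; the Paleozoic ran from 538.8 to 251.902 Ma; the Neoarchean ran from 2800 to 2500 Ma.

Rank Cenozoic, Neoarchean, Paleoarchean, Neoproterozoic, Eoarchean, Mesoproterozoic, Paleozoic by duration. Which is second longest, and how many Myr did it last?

Start − end for each: Cenozoic 66 − 0 = 66; Neoarchean 2800 − 2500 = 300; Paleoarchean 3600 − 3200 = 400; Neoproterozoic 1000 − 538.8 = 461.2; Eoarchean 4031 − 3600 = 431; Mesoproterozoic 1600 − 1000 = 600; Paleozoic 538.8 − 251.902 = 286.898.
Ranking these from longest: Mesoproterozoic > Neoproterozoic > Eoarchean > Paleoarchean > Neoarchean > Paleozoic > Cenozoic.
Position 2 in that ranking is Neoproterozoic, which lasted 461.2 Myr.

Neoproterozoic, 461.2 million years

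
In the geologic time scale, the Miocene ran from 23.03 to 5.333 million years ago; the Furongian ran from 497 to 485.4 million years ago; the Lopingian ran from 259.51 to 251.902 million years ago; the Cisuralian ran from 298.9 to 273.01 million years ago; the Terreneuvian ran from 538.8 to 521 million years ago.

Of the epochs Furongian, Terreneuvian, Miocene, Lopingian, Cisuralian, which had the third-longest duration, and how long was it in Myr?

Durations: Furongian 11.6; Terreneuvian 17.8; Miocene 17.697; Lopingian 7.608; Cisuralian 25.89 Myr.
Sorted longest-first: Cisuralian (25.89), Terreneuvian (17.8), Miocene (17.697), Furongian (11.6), Lopingian (7.608).
The third longest is Miocene at 17.697 Myr.

Miocene, 17.697 million years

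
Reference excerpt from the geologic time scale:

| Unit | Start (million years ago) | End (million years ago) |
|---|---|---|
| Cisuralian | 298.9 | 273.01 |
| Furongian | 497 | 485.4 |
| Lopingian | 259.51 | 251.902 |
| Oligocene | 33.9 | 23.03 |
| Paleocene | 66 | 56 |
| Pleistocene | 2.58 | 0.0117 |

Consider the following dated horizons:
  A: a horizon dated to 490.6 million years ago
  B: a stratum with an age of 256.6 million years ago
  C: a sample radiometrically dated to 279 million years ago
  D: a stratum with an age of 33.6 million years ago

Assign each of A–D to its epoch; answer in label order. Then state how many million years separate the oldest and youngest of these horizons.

A: 490.6 Ma lies in 497–485.4 Ma, so Furongian.
B: 256.6 Ma lies in 259.51–251.902 Ma, so Lopingian.
C: 279 Ma lies in 298.9–273.01 Ma, so Cisuralian.
D: 33.6 Ma lies in 33.9–23.03 Ma, so Oligocene.
Oldest = 490.6 Ma, youngest = 33.6 Ma → span 457 Myr.

A — Furongian; B — Lopingian; C — Cisuralian; D — Oligocene; span 457 million years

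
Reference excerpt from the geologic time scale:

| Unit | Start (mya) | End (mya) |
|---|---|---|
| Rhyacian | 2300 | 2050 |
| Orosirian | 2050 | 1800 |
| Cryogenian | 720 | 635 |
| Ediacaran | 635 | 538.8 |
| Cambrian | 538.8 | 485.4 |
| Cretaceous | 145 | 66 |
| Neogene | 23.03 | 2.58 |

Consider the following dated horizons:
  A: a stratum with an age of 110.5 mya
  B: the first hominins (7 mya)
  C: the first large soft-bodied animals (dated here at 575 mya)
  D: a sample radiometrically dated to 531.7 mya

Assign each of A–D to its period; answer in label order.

Match each age against the start–end ranges in the excerpt: A = 110.5 Ma → Cretaceous (145–66); B = 7 Ma → Neogene (23.03–2.58); C = 575 Ma → Ediacaran (635–538.8); D = 531.7 Ma → Cambrian (538.8–485.4).

A — Cretaceous; B — Neogene; C — Ediacaran; D — Cambrian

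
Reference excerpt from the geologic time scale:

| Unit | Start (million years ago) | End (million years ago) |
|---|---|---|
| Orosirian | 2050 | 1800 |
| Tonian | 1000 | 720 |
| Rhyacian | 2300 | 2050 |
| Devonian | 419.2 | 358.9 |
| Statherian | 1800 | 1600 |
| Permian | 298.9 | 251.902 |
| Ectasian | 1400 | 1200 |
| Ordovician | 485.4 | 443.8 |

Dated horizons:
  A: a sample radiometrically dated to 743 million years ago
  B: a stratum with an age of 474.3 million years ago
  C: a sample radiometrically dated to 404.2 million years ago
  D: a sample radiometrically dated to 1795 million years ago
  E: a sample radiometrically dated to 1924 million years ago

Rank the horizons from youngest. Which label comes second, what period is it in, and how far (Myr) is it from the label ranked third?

Smaller Ma means younger, so youngest first: C 404.2 < B 474.3 < A 743 < D 1795 < E 1924.
Counting 2 along gives B (474.3 Ma); the excerpt puts that inside the Ordovician, 485.4–443.8 Ma.
Next in line is A (743 Ma), and 743 − 474.3 = 268.7 Myr.

B, in the Ordovician; 268.7 million years to A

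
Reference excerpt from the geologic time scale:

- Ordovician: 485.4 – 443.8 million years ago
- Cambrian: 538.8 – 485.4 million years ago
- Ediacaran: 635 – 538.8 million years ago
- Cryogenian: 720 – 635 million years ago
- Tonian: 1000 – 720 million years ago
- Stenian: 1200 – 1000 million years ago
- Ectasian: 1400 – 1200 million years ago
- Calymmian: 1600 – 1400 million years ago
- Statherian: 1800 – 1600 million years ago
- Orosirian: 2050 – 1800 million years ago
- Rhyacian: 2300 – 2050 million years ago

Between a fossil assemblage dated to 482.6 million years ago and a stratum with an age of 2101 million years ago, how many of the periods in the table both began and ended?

2101 Ma sits inside the Rhyacian (2300–2050) and 482.6 Ma inside the Ordovician (485.4–443.8); neither of those is wholly between the two dates.
The listed periods lying completely between them are Orosirian, Statherian, Calymmian, Ectasian, Stenian, Tonian, Cryogenian, Ediacaran, Cambrian — 9 in all.

9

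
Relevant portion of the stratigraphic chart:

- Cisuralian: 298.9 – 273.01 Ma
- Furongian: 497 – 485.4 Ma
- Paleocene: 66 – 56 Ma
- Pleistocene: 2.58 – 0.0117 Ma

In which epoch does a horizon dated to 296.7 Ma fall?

296.7 Ma lies between 298.9 and 273.01 Ma, so it falls in the Cisuralian.

Cisuralian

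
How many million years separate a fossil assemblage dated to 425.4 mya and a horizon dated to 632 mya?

632 − 425.4 = 206.6 million years.

206.6 million years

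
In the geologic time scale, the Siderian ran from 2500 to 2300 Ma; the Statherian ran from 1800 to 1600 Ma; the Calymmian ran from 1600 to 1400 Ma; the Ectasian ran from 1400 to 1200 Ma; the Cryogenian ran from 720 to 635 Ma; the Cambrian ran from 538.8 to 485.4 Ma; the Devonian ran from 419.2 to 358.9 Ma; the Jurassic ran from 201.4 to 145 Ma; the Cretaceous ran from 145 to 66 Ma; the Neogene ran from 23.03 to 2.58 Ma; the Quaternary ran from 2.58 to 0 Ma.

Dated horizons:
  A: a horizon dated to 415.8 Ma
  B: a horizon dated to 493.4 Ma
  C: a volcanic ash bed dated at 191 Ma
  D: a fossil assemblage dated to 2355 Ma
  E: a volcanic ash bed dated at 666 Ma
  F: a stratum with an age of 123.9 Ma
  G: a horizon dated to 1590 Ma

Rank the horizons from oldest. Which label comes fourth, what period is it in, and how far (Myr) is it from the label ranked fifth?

B, in the Cambrian; 77.6 million years to A

Sorted oldest-first by Ma: D (2355), G (1590), E (666), B (493.4), A (415.8), C (191), F (123.9).
The fourth oldest is B at 493.4 Ma, which lies in 538.8–485.4 Ma: the Cambrian.
The fifth oldest is A at 415.8 Ma; separation = |493.4 − 415.8| = 77.6 Myr.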